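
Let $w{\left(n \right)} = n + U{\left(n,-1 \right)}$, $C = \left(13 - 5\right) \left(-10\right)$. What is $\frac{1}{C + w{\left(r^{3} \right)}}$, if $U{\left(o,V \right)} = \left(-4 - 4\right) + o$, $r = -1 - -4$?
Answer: $- \frac{1}{34} \approx -0.029412$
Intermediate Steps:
$C = -80$ ($C = 8 \left(-10\right) = -80$)
$r = 3$ ($r = -1 + 4 = 3$)
$U{\left(o,V \right)} = -8 + o$ ($U{\left(o,V \right)} = \left(-4 - 4\right) + o = -8 + o$)
$w{\left(n \right)} = -8 + 2 n$ ($w{\left(n \right)} = n + \left(-8 + n\right) = -8 + 2 n$)
$\frac{1}{C + w{\left(r^{3} \right)}} = \frac{1}{-80 - \left(8 - 2 \cdot 3^{3}\right)} = \frac{1}{-80 + \left(-8 + 2 \cdot 27\right)} = \frac{1}{-80 + \left(-8 + 54\right)} = \frac{1}{-80 + 46} = \frac{1}{-34} = - \frac{1}{34}$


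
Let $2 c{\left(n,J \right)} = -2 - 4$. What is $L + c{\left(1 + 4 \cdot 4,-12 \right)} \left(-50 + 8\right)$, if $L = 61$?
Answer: $187$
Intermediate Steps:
$c{\left(n,J \right)} = -3$ ($c{\left(n,J \right)} = \frac{-2 - 4}{2} = \frac{1}{2} \left(-6\right) = -3$)
$L + c{\left(1 + 4 \cdot 4,-12 \right)} \left(-50 + 8\right) = 61 - 3 \left(-50 + 8\right) = 61 - -126 = 61 + 126 = 187$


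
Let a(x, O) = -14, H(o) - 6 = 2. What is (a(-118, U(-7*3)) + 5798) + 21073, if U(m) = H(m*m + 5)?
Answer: 26857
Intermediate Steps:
H(o) = 8 (H(o) = 6 + 2 = 8)
U(m) = 8
(a(-118, U(-7*3)) + 5798) + 21073 = (-14 + 5798) + 21073 = 5784 + 21073 = 26857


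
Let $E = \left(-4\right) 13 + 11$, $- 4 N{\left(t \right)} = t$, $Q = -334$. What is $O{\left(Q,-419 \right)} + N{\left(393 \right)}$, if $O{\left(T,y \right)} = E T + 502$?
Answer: $\frac{56391}{4} \approx 14098.0$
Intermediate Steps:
$N{\left(t \right)} = - \frac{t}{4}$
$E = -41$ ($E = -52 + 11 = -41$)
$O{\left(T,y \right)} = 502 - 41 T$ ($O{\left(T,y \right)} = - 41 T + 502 = 502 - 41 T$)
$O{\left(Q,-419 \right)} + N{\left(393 \right)} = \left(502 - -13694\right) - \frac{393}{4} = \left(502 + 13694\right) - \frac{393}{4} = 14196 - \frac{393}{4} = \frac{56391}{4}$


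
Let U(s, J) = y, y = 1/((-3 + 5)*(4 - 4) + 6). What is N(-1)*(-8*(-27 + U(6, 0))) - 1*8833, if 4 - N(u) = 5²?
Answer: -13341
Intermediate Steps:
N(u) = -21 (N(u) = 4 - 1*5² = 4 - 1*25 = 4 - 25 = -21)
y = ⅙ (y = 1/(2*0 + 6) = 1/(0 + 6) = 1/6 = ⅙ ≈ 0.16667)
U(s, J) = ⅙
N(-1)*(-8*(-27 + U(6, 0))) - 1*8833 = -(-168)*(-27 + ⅙) - 1*8833 = -(-168)*(-161)/6 - 8833 = -21*644/3 - 8833 = -4508 - 8833 = -13341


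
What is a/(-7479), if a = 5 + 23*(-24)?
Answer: 547/7479 ≈ 0.073138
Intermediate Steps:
a = -547 (a = 5 - 552 = -547)
a/(-7479) = -547/(-7479) = -547*(-1/7479) = 547/7479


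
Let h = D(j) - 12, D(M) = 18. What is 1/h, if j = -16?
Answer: ⅙ ≈ 0.16667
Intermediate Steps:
h = 6 (h = 18 - 12 = 6)
1/h = 1/6 = ⅙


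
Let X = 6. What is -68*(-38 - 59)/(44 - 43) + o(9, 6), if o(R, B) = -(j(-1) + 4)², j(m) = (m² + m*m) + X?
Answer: 6452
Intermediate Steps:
j(m) = 6 + 2*m² (j(m) = (m² + m*m) + 6 = (m² + m²) + 6 = 2*m² + 6 = 6 + 2*m²)
o(R, B) = -144 (o(R, B) = -((6 + 2*(-1)²) + 4)² = -((6 + 2*1) + 4)² = -((6 + 2) + 4)² = -(8 + 4)² = -1*12² = -1*144 = -144)
-68*(-38 - 59)/(44 - 43) + o(9, 6) = -68*(-38 - 59)/(44 - 43) - 144 = -(-6596)/1 - 144 = -(-6596) - 144 = -68*(-97) - 144 = 6596 - 144 = 6452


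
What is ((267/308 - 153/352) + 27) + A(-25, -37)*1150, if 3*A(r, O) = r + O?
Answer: -175480421/7392 ≈ -23739.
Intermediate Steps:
A(r, O) = O/3 + r/3 (A(r, O) = (r + O)/3 = (O + r)/3 = O/3 + r/3)
((267/308 - 153/352) + 27) + A(-25, -37)*1150 = ((267/308 - 153/352) + 27) + ((⅓)*(-37) + (⅓)*(-25))*1150 = ((267*(1/308) - 153*1/352) + 27) + (-37/3 - 25/3)*1150 = ((267/308 - 153/352) + 27) - 62/3*1150 = (1065/2464 + 27) - 71300/3 = 67593/2464 - 71300/3 = -175480421/7392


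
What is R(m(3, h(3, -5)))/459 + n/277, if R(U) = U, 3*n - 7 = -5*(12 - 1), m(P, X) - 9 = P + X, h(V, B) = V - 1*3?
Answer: -1340/42381 ≈ -0.031618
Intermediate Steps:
h(V, B) = -3 + V (h(V, B) = V - 3 = -3 + V)
m(P, X) = 9 + P + X (m(P, X) = 9 + (P + X) = 9 + P + X)
n = -16 (n = 7/3 + (-5*(12 - 1))/3 = 7/3 + (-5*11)/3 = 7/3 + (1/3)*(-55) = 7/3 - 55/3 = -16)
R(m(3, h(3, -5)))/459 + n/277 = (9 + 3 + (-3 + 3))/459 - 16/277 = (9 + 3 + 0)*(1/459) - 16*1/277 = 12*(1/459) - 16/277 = 4/153 - 16/277 = -1340/42381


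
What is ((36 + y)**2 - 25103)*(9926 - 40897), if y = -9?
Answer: 754887154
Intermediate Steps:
((36 + y)**2 - 25103)*(9926 - 40897) = ((36 - 9)**2 - 25103)*(9926 - 40897) = (27**2 - 25103)*(-30971) = (729 - 25103)*(-30971) = -24374*(-30971) = 754887154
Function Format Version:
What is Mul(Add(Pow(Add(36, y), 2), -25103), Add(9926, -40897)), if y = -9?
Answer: 754887154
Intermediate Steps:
Mul(Add(Pow(Add(36, y), 2), -25103), Add(9926, -40897)) = Mul(Add(Pow(Add(36, -9), 2), -25103), Add(9926, -40897)) = Mul(Add(Pow(27, 2), -25103), -30971) = Mul(Add(729, -25103), -30971) = Mul(-24374, -30971) = 754887154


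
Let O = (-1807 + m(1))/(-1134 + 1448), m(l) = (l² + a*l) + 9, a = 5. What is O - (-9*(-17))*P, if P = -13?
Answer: 311377/157 ≈ 1983.3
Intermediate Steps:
m(l) = 9 + l² + 5*l (m(l) = (l² + 5*l) + 9 = 9 + l² + 5*l)
O = -896/157 (O = (-1807 + (9 + 1² + 5*1))/(-1134 + 1448) = (-1807 + (9 + 1 + 5))/314 = (-1807 + 15)*(1/314) = -1792*1/314 = -896/157 ≈ -5.7070)
O - (-9*(-17))*P = -896/157 - (-9*(-17))*(-13) = -896/157 - 153*(-13) = -896/157 - 1*(-1989) = -896/157 + 1989 = 311377/157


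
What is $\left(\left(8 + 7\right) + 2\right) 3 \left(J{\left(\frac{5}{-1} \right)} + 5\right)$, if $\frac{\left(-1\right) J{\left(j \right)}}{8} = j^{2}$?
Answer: $-9945$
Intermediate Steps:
$J{\left(j \right)} = - 8 j^{2}$
$\left(\left(8 + 7\right) + 2\right) 3 \left(J{\left(\frac{5}{-1} \right)} + 5\right) = \left(\left(8 + 7\right) + 2\right) 3 \left(- 8 \left(\frac{5}{-1}\right)^{2} + 5\right) = \left(15 + 2\right) 3 \left(- 8 \left(5 \left(-1\right)\right)^{2} + 5\right) = 17 \cdot 3 \left(- 8 \left(-5\right)^{2} + 5\right) = 17 \cdot 3 \left(\left(-8\right) 25 + 5\right) = 17 \cdot 3 \left(-200 + 5\right) = 17 \cdot 3 \left(-195\right) = 17 \left(-585\right) = -9945$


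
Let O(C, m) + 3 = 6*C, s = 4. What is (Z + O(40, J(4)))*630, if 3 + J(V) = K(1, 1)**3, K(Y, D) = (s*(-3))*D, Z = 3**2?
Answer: 154980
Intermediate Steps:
Z = 9
K(Y, D) = -12*D (K(Y, D) = (4*(-3))*D = -12*D)
J(V) = -1731 (J(V) = -3 + (-12*1)**3 = -3 + (-12)**3 = -3 - 1728 = -1731)
O(C, m) = -3 + 6*C
(Z + O(40, J(4)))*630 = (9 + (-3 + 6*40))*630 = (9 + (-3 + 240))*630 = (9 + 237)*630 = 246*630 = 154980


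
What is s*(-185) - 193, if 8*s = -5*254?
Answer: 116703/4 ≈ 29176.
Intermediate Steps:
s = -635/4 (s = (-5*254)/8 = (⅛)*(-1270) = -635/4 ≈ -158.75)
s*(-185) - 193 = -635/4*(-185) - 193 = 117475/4 - 193 = 116703/4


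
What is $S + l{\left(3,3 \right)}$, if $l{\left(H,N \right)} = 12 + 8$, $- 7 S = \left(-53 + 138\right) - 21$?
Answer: $\frac{76}{7} \approx 10.857$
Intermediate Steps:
$S = - \frac{64}{7}$ ($S = - \frac{\left(-53 + 138\right) - 21}{7} = - \frac{85 - 21}{7} = \left(- \frac{1}{7}\right) 64 = - \frac{64}{7} \approx -9.1429$)
$l{\left(H,N \right)} = 20$
$S + l{\left(3,3 \right)} = - \frac{64}{7} + 20 = \frac{76}{7}$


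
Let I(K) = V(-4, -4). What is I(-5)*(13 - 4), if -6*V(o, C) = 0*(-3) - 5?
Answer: 15/2 ≈ 7.5000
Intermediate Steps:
V(o, C) = ⅚ (V(o, C) = -(0*(-3) - 5)/6 = -(0 - 5)/6 = -⅙*(-5) = ⅚)
I(K) = ⅚
I(-5)*(13 - 4) = 5*(13 - 4)/6 = (⅚)*9 = 15/2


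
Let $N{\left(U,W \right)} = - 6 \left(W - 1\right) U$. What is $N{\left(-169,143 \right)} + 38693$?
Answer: $182681$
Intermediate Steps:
$N{\left(U,W \right)} = U \left(6 - 6 W\right)$ ($N{\left(U,W \right)} = - 6 \left(-1 + W\right) U = \left(6 - 6 W\right) U = U \left(6 - 6 W\right)$)
$N{\left(-169,143 \right)} + 38693 = 6 \left(-169\right) \left(1 - 143\right) + 38693 = 6 \left(-169\right) \left(-142\right) + 38693 = 143988 + 38693 = 182681$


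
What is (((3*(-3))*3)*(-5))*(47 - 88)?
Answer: -5535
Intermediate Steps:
(((3*(-3))*3)*(-5))*(47 - 88) = (-9*3*(-5))*(-41) = -27*(-5)*(-41) = 135*(-41) = -5535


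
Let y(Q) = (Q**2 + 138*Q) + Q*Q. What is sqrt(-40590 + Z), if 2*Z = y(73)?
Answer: 4*I*sqrt(1889) ≈ 173.85*I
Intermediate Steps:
y(Q) = 2*Q**2 + 138*Q (y(Q) = (Q**2 + 138*Q) + Q**2 = 2*Q**2 + 138*Q)
Z = 10366 (Z = (2*73*(69 + 73))/2 = (2*73*142)/2 = (1/2)*20732 = 10366)
sqrt(-40590 + Z) = sqrt(-40590 + 10366) = sqrt(-30224) = 4*I*sqrt(1889)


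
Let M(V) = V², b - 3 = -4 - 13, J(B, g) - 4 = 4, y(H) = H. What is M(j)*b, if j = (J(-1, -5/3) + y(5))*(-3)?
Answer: -21294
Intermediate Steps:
J(B, g) = 8 (J(B, g) = 4 + 4 = 8)
b = -14 (b = 3 + (-4 - 13) = 3 - 17 = -14)
j = -39 (j = (8 + 5)*(-3) = 13*(-3) = -39)
M(j)*b = (-39)²*(-14) = 1521*(-14) = -21294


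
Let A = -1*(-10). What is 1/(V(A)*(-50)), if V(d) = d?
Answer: -1/500 ≈ -0.0020000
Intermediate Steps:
A = 10
1/(V(A)*(-50)) = 1/(10*(-50)) = 1/(-500) = -1/500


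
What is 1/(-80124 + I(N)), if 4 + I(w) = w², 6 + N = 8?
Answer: -1/80124 ≈ -1.2481e-5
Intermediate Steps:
N = 2 (N = -6 + 8 = 2)
I(w) = -4 + w²
1/(-80124 + I(N)) = 1/(-80124 + (-4 + 2²)) = 1/(-80124 + (-4 + 4)) = 1/(-80124 + 0) = 1/(-80124) = -1/80124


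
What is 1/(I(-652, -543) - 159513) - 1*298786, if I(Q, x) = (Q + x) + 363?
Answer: -47908841171/160345 ≈ -2.9879e+5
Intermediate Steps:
I(Q, x) = 363 + Q + x
1/(I(-652, -543) - 159513) - 1*298786 = 1/((363 - 652 - 543) - 159513) - 1*298786 = 1/(-832 - 159513) - 298786 = 1/(-160345) - 298786 = -1/160345 - 298786 = -47908841171/160345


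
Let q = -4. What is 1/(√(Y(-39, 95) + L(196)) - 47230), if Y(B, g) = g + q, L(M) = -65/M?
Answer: -9257080/437211870629 - 14*√17771/437211870629 ≈ -2.1177e-5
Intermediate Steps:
Y(B, g) = -4 + g (Y(B, g) = g - 4 = -4 + g)
1/(√(Y(-39, 95) + L(196)) - 47230) = 1/(√((-4 + 95) - 65/196) - 47230) = 1/(√(91 - 65*1/196) - 47230) = 1/(√(91 - 65/196) - 47230) = 1/(√(17771/196) - 47230) = 1/(√17771/14 - 47230) = 1/(-47230 + √17771/14)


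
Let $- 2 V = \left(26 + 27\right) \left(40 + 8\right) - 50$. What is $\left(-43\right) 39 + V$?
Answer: $-2924$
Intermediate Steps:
$V = -1247$ ($V = - \frac{\left(26 + 27\right) \left(40 + 8\right) - 50}{2} = - \frac{53 \cdot 48 - 50}{2} = - \frac{2544 - 50}{2} = \left(- \frac{1}{2}\right) 2494 = -1247$)
$\left(-43\right) 39 + V = \left(-43\right) 39 - 1247 = -1677 - 1247 = -2924$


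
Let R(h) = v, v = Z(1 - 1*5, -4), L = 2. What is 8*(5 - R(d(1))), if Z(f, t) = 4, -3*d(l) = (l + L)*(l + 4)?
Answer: 8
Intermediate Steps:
d(l) = -(2 + l)*(4 + l)/3 (d(l) = -(l + 2)*(l + 4)/3 = -(2 + l)*(4 + l)/3)
v = 4
R(h) = 4
8*(5 - R(d(1))) = 8*(5 - 1*4) = 8*(5 - 4) = 8*1 = 8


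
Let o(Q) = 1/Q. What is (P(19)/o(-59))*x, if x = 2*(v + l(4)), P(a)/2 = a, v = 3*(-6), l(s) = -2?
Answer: 89680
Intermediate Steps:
v = -18
P(a) = 2*a
x = -40 (x = 2*(-18 - 2) = 2*(-20) = -40)
(P(19)/o(-59))*x = ((2*19)/(1/(-59)))*(-40) = (38/(-1/59))*(-40) = (38*(-59))*(-40) = -2242*(-40) = 89680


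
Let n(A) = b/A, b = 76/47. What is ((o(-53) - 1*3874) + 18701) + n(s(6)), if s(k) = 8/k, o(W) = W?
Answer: 694435/47 ≈ 14775.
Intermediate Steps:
b = 76/47 (b = 76*(1/47) = 76/47 ≈ 1.6170)
n(A) = 76/(47*A)
((o(-53) - 1*3874) + 18701) + n(s(6)) = ((-53 - 1*3874) + 18701) + 76/(47*((8/6))) = ((-53 - 3874) + 18701) + 76/(47*((8*(1/6)))) = (-3927 + 18701) + 76/(47*(4/3)) = 14774 + (76/47)*(3/4) = 14774 + 57/47 = 694435/47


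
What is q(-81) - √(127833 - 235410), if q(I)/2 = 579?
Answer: 1158 - 3*I*√11953 ≈ 1158.0 - 327.99*I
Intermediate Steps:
q(I) = 1158 (q(I) = 2*579 = 1158)
q(-81) - √(127833 - 235410) = 1158 - √(127833 - 235410) = 1158 - √(-107577) = 1158 - 3*I*√11953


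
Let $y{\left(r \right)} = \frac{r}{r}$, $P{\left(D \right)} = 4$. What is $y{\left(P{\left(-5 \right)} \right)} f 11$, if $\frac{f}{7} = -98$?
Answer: $-7546$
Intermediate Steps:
$f = -686$ ($f = 7 \left(-98\right) = -686$)
$y{\left(r \right)} = 1$
$y{\left(P{\left(-5 \right)} \right)} f 11 = 1 \left(-686\right) 11 = \left(-686\right) 11 = -7546$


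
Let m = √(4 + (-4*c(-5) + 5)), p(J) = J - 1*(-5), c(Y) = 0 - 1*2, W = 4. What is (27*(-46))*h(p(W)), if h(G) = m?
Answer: -1242*√17 ≈ -5120.9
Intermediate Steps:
c(Y) = -2 (c(Y) = 0 - 2 = -2)
p(J) = 5 + J (p(J) = J + 5 = 5 + J)
m = √17 (m = √(4 + (-4*(-2) + 5)) = √(4 + (8 + 5)) = √(4 + 13) = √17 ≈ 4.1231)
h(G) = √17
(27*(-46))*h(p(W)) = (27*(-46))*√17 = -1242*√17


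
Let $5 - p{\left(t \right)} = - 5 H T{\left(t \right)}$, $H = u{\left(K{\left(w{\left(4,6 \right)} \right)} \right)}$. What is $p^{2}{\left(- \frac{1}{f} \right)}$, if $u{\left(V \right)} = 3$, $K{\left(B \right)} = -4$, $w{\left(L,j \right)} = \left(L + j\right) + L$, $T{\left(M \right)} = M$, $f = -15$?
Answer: $36$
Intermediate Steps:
$w{\left(L,j \right)} = j + 2 L$
$H = 3$
$p{\left(t \right)} = 5 + 15 t$ ($p{\left(t \right)} = 5 - - 5 \cdot 3 t = 5 - - 15 t = 5 + 15 t$)
$p^{2}{\left(- \frac{1}{f} \right)} = \left(5 + 15 \left(- \frac{1}{-15}\right)\right)^{2} = \left(5 + 15 \left(\left(-1\right) \left(- \frac{1}{15}\right)\right)\right)^{2} = \left(5 + 15 \cdot \frac{1}{15}\right)^{2} = \left(5 + 1\right)^{2} = 6^{2} = 36$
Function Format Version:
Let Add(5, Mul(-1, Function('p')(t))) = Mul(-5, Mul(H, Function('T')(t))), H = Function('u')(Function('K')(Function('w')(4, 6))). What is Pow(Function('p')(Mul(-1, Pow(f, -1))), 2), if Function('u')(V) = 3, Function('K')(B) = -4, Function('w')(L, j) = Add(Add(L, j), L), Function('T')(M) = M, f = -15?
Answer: 36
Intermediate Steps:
Function('w')(L, j) = Add(j, Mul(2, L))
H = 3
Function('p')(t) = Add(5, Mul(15, t)) (Function('p')(t) = Add(5, Mul(-1, Mul(-5, Mul(3, t)))) = Add(5, Mul(-1, Mul(-15, t))) = Add(5, Mul(15, t)))
Pow(Function('p')(Mul(-1, Pow(f, -1))), 2) = Pow(Add(5, Mul(15, Mul(-1, Pow(-15, -1)))), 2) = Pow(Add(5, Mul(15, Mul(-1, Rational(-1, 15)))), 2) = Pow(Add(5, Mul(15, Rational(1, 15))), 2) = Pow(Add(5, 1), 2) = Pow(6, 2) = 36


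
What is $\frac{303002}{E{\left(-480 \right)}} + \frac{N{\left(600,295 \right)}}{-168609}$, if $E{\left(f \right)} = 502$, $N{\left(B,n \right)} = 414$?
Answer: $\frac{8514776065}{14106953} \approx 603.59$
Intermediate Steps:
$\frac{303002}{E{\left(-480 \right)}} + \frac{N{\left(600,295 \right)}}{-168609} = \frac{303002}{502} + \frac{414}{-168609} = 303002 \cdot \frac{1}{502} + 414 \left(- \frac{1}{168609}\right) = \frac{151501}{251} - \frac{138}{56203} = \frac{8514776065}{14106953}$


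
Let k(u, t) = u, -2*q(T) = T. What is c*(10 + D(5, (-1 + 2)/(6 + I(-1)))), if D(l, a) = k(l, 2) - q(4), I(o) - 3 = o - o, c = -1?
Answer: -17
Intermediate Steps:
q(T) = -T/2
I(o) = 3 (I(o) = 3 + (o - o) = 3 + 0 = 3)
D(l, a) = 2 + l (D(l, a) = l - (-1)*4/2 = l - 1*(-2) = l + 2 = 2 + l)
c*(10 + D(5, (-1 + 2)/(6 + I(-1)))) = -(10 + (2 + 5)) = -(10 + 7) = -1*17 = -17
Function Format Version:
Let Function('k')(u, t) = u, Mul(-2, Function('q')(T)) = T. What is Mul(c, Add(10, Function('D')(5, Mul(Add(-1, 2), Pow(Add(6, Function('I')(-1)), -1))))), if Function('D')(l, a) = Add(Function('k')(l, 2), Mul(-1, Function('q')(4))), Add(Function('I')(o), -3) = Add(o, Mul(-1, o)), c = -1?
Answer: -17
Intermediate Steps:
Function('q')(T) = Mul(Rational(-1, 2), T)
Function('I')(o) = 3 (Function('I')(o) = Add(3, Add(o, Mul(-1, o))) = Add(3, 0) = 3)
Function('D')(l, a) = Add(2, l) (Function('D')(l, a) = Add(l, Mul(-1, Mul(Rational(-1, 2), 4))) = Add(l, Mul(-1, -2)) = Add(l, 2) = Add(2, l))
Mul(c, Add(10, Function('D')(5, Mul(Add(-1, 2), Pow(Add(6, Function('I')(-1)), -1))))) = Mul(-1, Add(10, Add(2, 5))) = Mul(-1, Add(10, 7)) = Mul(-1, 17) = -17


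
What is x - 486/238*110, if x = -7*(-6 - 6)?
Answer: -16734/119 ≈ -140.62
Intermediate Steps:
x = 84 (x = -7*(-12) = 84)
x - 486/238*110 = 84 - 486/238*110 = 84 - 486*1/238*110 = 84 - 243/119*110 = 84 - 26730/119 = -16734/119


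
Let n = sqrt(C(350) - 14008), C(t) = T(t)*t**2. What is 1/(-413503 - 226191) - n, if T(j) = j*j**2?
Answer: -1/639694 - 2*sqrt(1313046871498) ≈ -2.2918e+6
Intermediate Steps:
T(j) = j**3
C(t) = t**5 (C(t) = t**3*t**2 = t**5)
n = 2*sqrt(1313046871498) (n = sqrt(350**5 - 14008) = sqrt(5252187500000 - 14008) = sqrt(5252187485992) = 2*sqrt(1313046871498) ≈ 2.2918e+6)
1/(-413503 - 226191) - n = 1/(-413503 - 226191) - 2*sqrt(1313046871498) = 1/(-639694) - 2*sqrt(1313046871498) = -1/639694 - 2*sqrt(1313046871498)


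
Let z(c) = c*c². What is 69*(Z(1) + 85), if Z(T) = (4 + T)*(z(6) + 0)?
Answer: 80385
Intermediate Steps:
z(c) = c³
Z(T) = 864 + 216*T (Z(T) = (4 + T)*(6³ + 0) = (4 + T)*(216 + 0) = (4 + T)*216 = 864 + 216*T)
69*(Z(1) + 85) = 69*((864 + 216*1) + 85) = 69*((864 + 216) + 85) = 69*(1080 + 85) = 69*1165 = 80385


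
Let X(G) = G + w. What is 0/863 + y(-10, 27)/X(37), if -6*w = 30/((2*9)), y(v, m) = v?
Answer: -180/661 ≈ -0.27231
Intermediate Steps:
w = -5/18 (w = -5/(2*9) = -5/18 ≈ -0.27778)
X(G) = -5/18 + G (X(G) = G - 5/18 = -5/18 + G)
0/863 + y(-10, 27)/X(37) = 0/863 - 10/(-5/18 + 37) = 0*(1/863) - 10/661/18 = 0 - 10*18/661 = 0 - 180/661 = -180/661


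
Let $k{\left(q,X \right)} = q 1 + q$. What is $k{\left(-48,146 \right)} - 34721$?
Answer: $-34817$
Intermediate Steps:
$k{\left(q,X \right)} = 2 q$ ($k{\left(q,X \right)} = q + q = 2 q$)
$k{\left(-48,146 \right)} - 34721 = 2 \left(-48\right) - 34721 = -96 - 34721 = -34817$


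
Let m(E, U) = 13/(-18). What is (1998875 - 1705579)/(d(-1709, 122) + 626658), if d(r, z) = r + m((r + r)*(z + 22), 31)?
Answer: 5279328/11249069 ≈ 0.46931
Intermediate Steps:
m(E, U) = -13/18 (m(E, U) = 13*(-1/18) = -13/18)
d(r, z) = -13/18 + r (d(r, z) = r - 13/18 = -13/18 + r)
(1998875 - 1705579)/(d(-1709, 122) + 626658) = (1998875 - 1705579)/((-13/18 - 1709) + 626658) = 293296/(-30775/18 + 626658) = 293296/(11249069/18) = 293296*(18/11249069) = 5279328/11249069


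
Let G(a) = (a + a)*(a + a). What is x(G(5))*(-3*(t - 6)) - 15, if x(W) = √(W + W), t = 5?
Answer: -15 + 30*√2 ≈ 27.426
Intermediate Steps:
G(a) = 4*a² (G(a) = (2*a)*(2*a) = 4*a²)
x(W) = √2*√W (x(W) = √(2*W) = √2*√W)
x(G(5))*(-3*(t - 6)) - 15 = (√2*√(4*5²))*(-3*(5 - 6)) - 15 = (√2*√(4*25))*(-3*(-1)) - 15 = (√2*√100)*3 - 15 = (√2*10)*3 - 15 = (10*√2)*3 - 15 = 30*√2 - 15 = -15 + 30*√2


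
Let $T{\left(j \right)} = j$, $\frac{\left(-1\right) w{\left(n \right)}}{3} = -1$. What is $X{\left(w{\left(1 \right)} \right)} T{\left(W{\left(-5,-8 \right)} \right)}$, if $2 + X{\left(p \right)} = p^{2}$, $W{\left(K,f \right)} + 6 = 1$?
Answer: $-35$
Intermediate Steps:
$W{\left(K,f \right)} = -5$ ($W{\left(K,f \right)} = -6 + 1 = -5$)
$w{\left(n \right)} = 3$ ($w{\left(n \right)} = \left(-3\right) \left(-1\right) = 3$)
$X{\left(p \right)} = -2 + p^{2}$
$X{\left(w{\left(1 \right)} \right)} T{\left(W{\left(-5,-8 \right)} \right)} = \left(-2 + 3^{2}\right) \left(-5\right) = \left(-2 + 9\right) \left(-5\right) = 7 \left(-5\right) = -35$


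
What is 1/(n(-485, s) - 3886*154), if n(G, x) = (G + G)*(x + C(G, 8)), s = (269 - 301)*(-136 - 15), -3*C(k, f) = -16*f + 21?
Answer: -3/15960242 ≈ -1.8797e-7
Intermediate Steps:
C(k, f) = -7 + 16*f/3 (C(k, f) = -(-16*f + 21)/3 = -(21 - 16*f)/3 = -7 + 16*f/3)
s = 4832 (s = -32*(-151) = 4832)
n(G, x) = 2*G*(107/3 + x) (n(G, x) = (G + G)*(x + (-7 + (16/3)*8)) = (2*G)*(x + (-7 + 128/3)) = (2*G)*(x + 107/3) = (2*G)*(107/3 + x) = 2*G*(107/3 + x))
1/(n(-485, s) - 3886*154) = 1/((⅔)*(-485)*(107 + 3*4832) - 3886*154) = 1/((⅔)*(-485)*(107 + 14496) - 598444) = 1/((⅔)*(-485)*14603 - 598444) = 1/(-14164910/3 - 598444) = 1/(-15960242/3) = -3/15960242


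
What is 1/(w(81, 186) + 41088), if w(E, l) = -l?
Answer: 1/40902 ≈ 2.4449e-5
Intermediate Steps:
1/(w(81, 186) + 41088) = 1/(-1*186 + 41088) = 1/(-186 + 41088) = 1/40902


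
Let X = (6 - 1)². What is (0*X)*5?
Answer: 0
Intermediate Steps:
X = 25 (X = 5² = 25)
(0*X)*5 = (0*25)*5 = 0*5 = 0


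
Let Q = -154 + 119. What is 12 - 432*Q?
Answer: 15132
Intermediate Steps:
Q = -35
12 - 432*Q = 12 - 432*(-35) = 12 + 15120 = 15132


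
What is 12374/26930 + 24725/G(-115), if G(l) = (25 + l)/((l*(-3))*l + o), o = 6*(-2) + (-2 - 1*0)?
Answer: 2642669355191/242370 ≈ 1.0903e+7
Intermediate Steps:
o = -14 (o = -12 + (-2 + 0) = -12 - 2 = -14)
G(l) = (25 + l)/(-14 - 3*l²) (G(l) = (25 + l)/((l*(-3))*l - 14) = (25 + l)/((-3*l)*l - 14) = (25 + l)/(-3*l² - 14) = (25 + l)/(-14 - 3*l²))
12374/26930 + 24725/G(-115) = 12374/26930 + 24725/(((-25 - 1*(-115))/(14 + 3*(-115)²))) = 12374*(1/26930) + 24725/(((-25 + 115)/(14 + 3*13225))) = 6187/13465 + 24725/((90/(14 + 39675))) = 6187/13465 + 24725/((90/39689)) = 6187/13465 + 24725/(((1/39689)*90)) = 6187/13465 + 24725/(90/39689) = 6187/13465 + 24725*(39689/90) = 6187/13465 + 196262105/18 = 2642669355191/242370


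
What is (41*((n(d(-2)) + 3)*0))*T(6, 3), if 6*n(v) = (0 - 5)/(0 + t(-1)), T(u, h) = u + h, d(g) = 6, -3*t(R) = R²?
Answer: 0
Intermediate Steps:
t(R) = -R²/3
T(u, h) = h + u
n(v) = 5/2 (n(v) = ((0 - 5)/(0 - ⅓*(-1)²))/6 = (-5/(0 - ⅓*1))/6 = (-5/(0 - ⅓))/6 = (-5/(-⅓))/6 = (-5*(-3))/6 = (⅙)*15 = 5/2)
(41*((n(d(-2)) + 3)*0))*T(6, 3) = (41*((5/2 + 3)*0))*(3 + 6) = (41*((11/2)*0))*9 = (41*0)*9 = 0*9 = 0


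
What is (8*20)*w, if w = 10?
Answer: 1600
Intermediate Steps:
(8*20)*w = (8*20)*10 = 160*10 = 1600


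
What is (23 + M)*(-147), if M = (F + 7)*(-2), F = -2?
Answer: -1911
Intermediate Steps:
M = -10 (M = (-2 + 7)*(-2) = 5*(-2) = -10)
(23 + M)*(-147) = (23 - 10)*(-147) = 13*(-147) = -1911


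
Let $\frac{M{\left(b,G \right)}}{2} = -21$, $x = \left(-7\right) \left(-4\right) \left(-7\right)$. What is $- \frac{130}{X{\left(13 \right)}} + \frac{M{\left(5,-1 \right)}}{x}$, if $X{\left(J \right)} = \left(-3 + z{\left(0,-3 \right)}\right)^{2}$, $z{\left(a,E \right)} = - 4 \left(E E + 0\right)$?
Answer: $\frac{211}{1638} \approx 0.12882$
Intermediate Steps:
$z{\left(a,E \right)} = - 4 E^{2}$ ($z{\left(a,E \right)} = - 4 \left(E^{2} + 0\right) = - 4 E^{2}$)
$x = -196$ ($x = 28 \left(-7\right) = -196$)
$X{\left(J \right)} = 1521$ ($X{\left(J \right)} = \left(-3 - 4 \left(-3\right)^{2}\right)^{2} = \left(-3 - 36\right)^{2} = \left(-39\right)^{2} = 1521$)
$M{\left(b,G \right)} = -42$ ($M{\left(b,G \right)} = 2 \left(-21\right) = -42$)
$- \frac{130}{X{\left(13 \right)}} + \frac{M{\left(5,-1 \right)}}{x} = - \frac{130}{1521} - \frac{42}{-196} = \left(-130\right) \frac{1}{1521} - - \frac{3}{14} = - \frac{10}{117} + \frac{3}{14} = \frac{211}{1638}$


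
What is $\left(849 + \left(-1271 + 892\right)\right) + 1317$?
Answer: $1787$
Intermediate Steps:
$\left(849 + \left(-1271 + 892\right)\right) + 1317 = \left(849 - 379\right) + 1317 = 470 + 1317 = 1787$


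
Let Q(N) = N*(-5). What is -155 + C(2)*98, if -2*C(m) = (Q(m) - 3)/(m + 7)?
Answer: -758/9 ≈ -84.222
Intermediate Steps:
Q(N) = -5*N
C(m) = -(-3 - 5*m)/(2*(7 + m)) (C(m) = -(-5*m - 3)/(2*(m + 7)) = -(-3 - 5*m)/(2*(7 + m)))
-155 + C(2)*98 = -155 + ((3 + 5*2)/(2*(7 + 2)))*98 = -155 + ((1/2)*(3 + 10)/9)*98 = -155 + ((1/2)*(1/9)*13)*98 = -155 + (13/18)*98 = -155 + 637/9 = -758/9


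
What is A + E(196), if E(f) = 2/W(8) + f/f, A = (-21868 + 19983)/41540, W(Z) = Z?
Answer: 2502/2077 ≈ 1.2046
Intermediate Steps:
A = -377/8308 (A = -1885*1/41540 = -377/8308 ≈ -0.045378)
E(f) = 5/4 (E(f) = 2/8 + f/f = 2*(⅛) + 1 = ¼ + 1 = 5/4)
A + E(196) = -377/8308 + 5/4 = 2502/2077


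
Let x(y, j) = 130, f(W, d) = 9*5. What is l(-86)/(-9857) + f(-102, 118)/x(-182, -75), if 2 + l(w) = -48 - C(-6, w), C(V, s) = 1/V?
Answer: 135013/384423 ≈ 0.35121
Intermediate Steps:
f(W, d) = 45
l(w) = -299/6 (l(w) = -2 + (-48 - 1/(-6)) = -2 + (-48 - 1*(-1/6)) = -2 + (-48 + 1/6) = -2 - 287/6 = -299/6)
l(-86)/(-9857) + f(-102, 118)/x(-182, -75) = -299/6/(-9857) + 45/130 = -299/6*(-1/9857) + 45*(1/130) = 299/59142 + 9/26 = 135013/384423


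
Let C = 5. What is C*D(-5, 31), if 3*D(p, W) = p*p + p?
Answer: 100/3 ≈ 33.333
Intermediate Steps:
D(p, W) = p/3 + p²/3 (D(p, W) = (p*p + p)/3 = (p² + p)/3 = (p + p²)/3 = p/3 + p²/3)
C*D(-5, 31) = 5*((⅓)*(-5)*(1 - 5)) = 5*((⅓)*(-5)*(-4)) = 5*(20/3) = 100/3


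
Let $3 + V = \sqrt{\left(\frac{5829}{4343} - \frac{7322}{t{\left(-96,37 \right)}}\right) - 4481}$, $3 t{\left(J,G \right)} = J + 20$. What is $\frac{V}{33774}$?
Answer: $- \frac{1}{11258} + \frac{i \sqrt{114136966982222}}{5573858316} \approx -8.8826 \cdot 10^{-5} + 0.0019167 i$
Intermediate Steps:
$t{\left(J,G \right)} = \frac{20}{3} + \frac{J}{3}$ ($t{\left(J,G \right)} = \frac{J + 20}{3} = \frac{20 + J}{3} = \frac{20}{3} + \frac{J}{3}$)
$V = -3 + \frac{i \sqrt{114136966982222}}{165034}$ ($V = -3 + \sqrt{\left(\frac{5829}{4343} - \frac{7322}{\frac{20}{3} + \frac{1}{3} \left(-96\right)}\right) - 4481} = -3 + \sqrt{\left(5829 \cdot \frac{1}{4343} - \frac{7322}{\frac{20}{3} - 32}\right) - 4481} = -3 + \sqrt{\left(\frac{5829}{4343} - \frac{7322}{- \frac{76}{3}}\right) - 4481} = -3 + \sqrt{\left(\frac{5829}{4343} - - \frac{10983}{38}\right) - 4481} = -3 + \sqrt{\left(\frac{5829}{4343} + \frac{10983}{38}\right) - 4481} = -3 + \sqrt{\frac{47920671}{165034} - 4481} = -3 + \sqrt{- \frac{691596683}{165034}} = -3 + \frac{i \sqrt{114136966982222}}{165034} \approx -3.0 + 64.735 i$)
$\frac{V}{33774} = \frac{-3 + \frac{i \sqrt{114136966982222}}{165034}}{33774} = \left(-3 + \frac{i \sqrt{114136966982222}}{165034}\right) \frac{1}{33774} = - \frac{1}{11258} + \frac{i \sqrt{114136966982222}}{5573858316}$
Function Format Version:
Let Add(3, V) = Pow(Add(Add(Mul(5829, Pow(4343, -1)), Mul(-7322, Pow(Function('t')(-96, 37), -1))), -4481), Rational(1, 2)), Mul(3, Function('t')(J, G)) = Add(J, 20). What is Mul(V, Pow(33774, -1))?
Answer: Add(Rational(-1, 11258), Mul(Rational(1, 5573858316), I, Pow(114136966982222, Rational(1, 2)))) ≈ Add(-8.8826e-5, Mul(0.0019167, I))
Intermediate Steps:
Function('t')(J, G) = Add(Rational(20, 3), Mul(Rational(1, 3), J)) (Function('t')(J, G) = Mul(Rational(1, 3), Add(J, 20)) = Mul(Rational(1, 3), Add(20, J)) = Add(Rational(20, 3), Mul(Rational(1, 3), J)))
V = Add(-3, Mul(Rational(1, 165034), I, Pow(114136966982222, Rational(1, 2)))) (V = Add(-3, Pow(Add(Add(Mul(5829, Pow(4343, -1)), Mul(-7322, Pow(Add(Rational(20, 3), Mul(Rational(1, 3), -96)), -1))), -4481), Rational(1, 2))) = Add(-3, Pow(Add(Add(Mul(5829, Rational(1, 4343)), Mul(-7322, Pow(Add(Rational(20, 3), -32), -1))), -4481), Rational(1, 2))) = Add(-3, Pow(Add(Add(Rational(5829, 4343), Mul(-7322, Pow(Rational(-76, 3), -1))), -4481), Rational(1, 2))) = Add(-3, Pow(Add(Add(Rational(5829, 4343), Mul(-7322, Rational(-3, 76))), -4481), Rational(1, 2))) = Add(-3, Pow(Add(Add(Rational(5829, 4343), Rational(10983, 38)), -4481), Rational(1, 2))) = Add(-3, Pow(Add(Rational(47920671, 165034), -4481), Rational(1, 2))) = Add(-3, Pow(Rational(-691596683, 165034), Rational(1, 2))) = Add(-3, Mul(Rational(1, 165034), I, Pow(114136966982222, Rational(1, 2)))) ≈ Add(-3.0000, Mul(64.735, I)))
Mul(V, Pow(33774, -1)) = Mul(Add(-3, Mul(Rational(1, 165034), I, Pow(114136966982222, Rational(1, 2)))), Pow(33774, -1)) = Mul(Add(-3, Mul(Rational(1, 165034), I, Pow(114136966982222, Rational(1, 2)))), Rational(1, 33774)) = Add(Rational(-1, 11258), Mul(Rational(1, 5573858316), I, Pow(114136966982222, Rational(1, 2))))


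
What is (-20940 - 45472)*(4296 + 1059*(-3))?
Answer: -74315028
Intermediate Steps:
(-20940 - 45472)*(4296 + 1059*(-3)) = -66412*(4296 - 3177) = -66412*1119 = -74315028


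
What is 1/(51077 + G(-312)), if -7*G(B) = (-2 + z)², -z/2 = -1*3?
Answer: 7/357523 ≈ 1.9579e-5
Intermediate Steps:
z = 6 (z = -(-2)*3 = -2*(-3) = 6)
G(B) = -16/7 (G(B) = -(-2 + 6)²/7 = -⅐*4² = -⅐*16 = -16/7)
1/(51077 + G(-312)) = 1/(51077 - 16/7) = 1/(357523/7) = 7/357523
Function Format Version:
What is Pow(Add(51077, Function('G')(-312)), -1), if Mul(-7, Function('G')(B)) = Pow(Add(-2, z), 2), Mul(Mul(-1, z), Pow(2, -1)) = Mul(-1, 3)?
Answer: Rational(7, 357523) ≈ 1.9579e-5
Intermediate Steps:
z = 6 (z = Mul(-2, Mul(-1, 3)) = Mul(-2, -3) = 6)
Function('G')(B) = Rational(-16, 7) (Function('G')(B) = Mul(Rational(-1, 7), Pow(Add(-2, 6), 2)) = Mul(Rational(-1, 7), Pow(4, 2)) = Mul(Rational(-1, 7), 16) = Rational(-16, 7))
Pow(Add(51077, Function('G')(-312)), -1) = Pow(Add(51077, Rational(-16, 7)), -1) = Pow(Rational(357523, 7), -1) = Rational(7, 357523)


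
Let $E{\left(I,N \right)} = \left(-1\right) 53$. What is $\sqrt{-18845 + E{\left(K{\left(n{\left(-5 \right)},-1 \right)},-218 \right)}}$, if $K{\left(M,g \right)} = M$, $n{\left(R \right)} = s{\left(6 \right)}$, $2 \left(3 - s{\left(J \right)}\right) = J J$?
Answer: $i \sqrt{18898} \approx 137.47 i$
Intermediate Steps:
$s{\left(J \right)} = 3 - \frac{J^{2}}{2}$ ($s{\left(J \right)} = 3 - \frac{J J}{2} = 3 - \frac{J^{2}}{2}$)
$n{\left(R \right)} = -15$ ($n{\left(R \right)} = 3 - \frac{6^{2}}{2} = 3 - 18 = -15$)
$E{\left(I,N \right)} = -53$
$\sqrt{-18845 + E{\left(K{\left(n{\left(-5 \right)},-1 \right)},-218 \right)}} = \sqrt{-18845 - 53} = \sqrt{-18898} = i \sqrt{18898}$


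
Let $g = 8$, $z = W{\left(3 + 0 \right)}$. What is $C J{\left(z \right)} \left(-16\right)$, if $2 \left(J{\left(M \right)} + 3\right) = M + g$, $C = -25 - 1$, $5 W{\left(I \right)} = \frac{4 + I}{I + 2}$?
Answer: $\frac{11856}{25} \approx 474.24$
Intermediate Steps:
$W{\left(I \right)} = \frac{4 + I}{5 \left(2 + I\right)}$ ($W{\left(I \right)} = \frac{\left(4 + I\right) \frac{1}{I + 2}}{5} = \frac{\left(4 + I\right) \frac{1}{2 + I}}{5} = \frac{\frac{1}{2 + I} \left(4 + I\right)}{5} = \frac{4 + I}{5 \left(2 + I\right)}$)
$z = \frac{7}{25}$ ($z = \frac{4 + \left(3 + 0\right)}{5 \left(2 + \left(3 + 0\right)\right)} = \frac{4 + 3}{5 \left(2 + 3\right)} = \frac{1}{5} \cdot \frac{1}{5} \cdot 7 = \frac{7}{25} \approx 0.28$)
$C = -26$ ($C = -25 - 1 = -26$)
$J{\left(M \right)} = 1 + \frac{M}{2}$ ($J{\left(M \right)} = -3 + \frac{M + 8}{2} = -3 + \frac{8 + M}{2} = -3 + \left(4 + \frac{M}{2}\right) = 1 + \frac{M}{2}$)
$C J{\left(z \right)} \left(-16\right) = - 26 \left(1 + \frac{1}{2} \cdot \frac{7}{25}\right) \left(-16\right) = - 26 \left(1 + \frac{7}{50}\right) \left(-16\right) = \left(-26\right) \frac{57}{50} \left(-16\right) = \left(- \frac{741}{25}\right) \left(-16\right) = \frac{11856}{25}$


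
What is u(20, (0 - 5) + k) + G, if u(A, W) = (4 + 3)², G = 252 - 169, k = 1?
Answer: 132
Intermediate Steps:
G = 83
u(A, W) = 49 (u(A, W) = 7² = 49)
u(20, (0 - 5) + k) + G = 49 + 83 = 132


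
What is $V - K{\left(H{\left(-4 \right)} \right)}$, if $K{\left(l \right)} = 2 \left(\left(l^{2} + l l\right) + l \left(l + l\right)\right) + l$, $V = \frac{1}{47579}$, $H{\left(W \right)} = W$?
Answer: $- \frac{5899795}{47579} \approx -124.0$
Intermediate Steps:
$V = \frac{1}{47579} \approx 2.1018 \cdot 10^{-5}$
$K{\left(l \right)} = l + 8 l^{2}$ ($K{\left(l \right)} = 2 \left(\left(l^{2} + l^{2}\right) + l 2 l\right) + l = 2 \left(2 l^{2} + 2 l^{2}\right) + l = 2 \cdot 4 l^{2} + l = 8 l^{2} + l = l + 8 l^{2}$)
$V - K{\left(H{\left(-4 \right)} \right)} = \frac{1}{47579} - - 4 \left(1 + 8 \left(-4\right)\right) = \frac{1}{47579} - - 4 \left(1 - 32\right) = \frac{1}{47579} - \left(-4\right) \left(-31\right) = \frac{1}{47579} - 124 = - \frac{5899795}{47579}$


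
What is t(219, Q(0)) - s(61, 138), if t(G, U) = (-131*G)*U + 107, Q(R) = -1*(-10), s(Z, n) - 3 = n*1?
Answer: -286924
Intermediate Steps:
s(Z, n) = 3 + n (s(Z, n) = 3 + n*1 = 3 + n)
Q(R) = 10
t(G, U) = 107 - 131*G*U (t(G, U) = -131*G*U + 107 = 107 - 131*G*U)
t(219, Q(0)) - s(61, 138) = (107 - 131*219*10) - (3 + 138) = (107 - 286890) - 1*141 = -286783 - 141 = -286924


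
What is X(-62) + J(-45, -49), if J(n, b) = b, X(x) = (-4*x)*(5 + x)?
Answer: -14185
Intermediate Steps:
X(x) = -4*x*(5 + x)
X(-62) + J(-45, -49) = -4*(-62)*(5 - 62) - 49 = -4*(-62)*(-57) - 49 = -14136 - 49 = -14185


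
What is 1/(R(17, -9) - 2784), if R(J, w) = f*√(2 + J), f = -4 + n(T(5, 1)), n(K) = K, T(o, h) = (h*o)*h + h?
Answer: -696/1937645 - √19/3875290 ≈ -0.00036032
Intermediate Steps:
T(o, h) = h + o*h² (T(o, h) = o*h² + h = h + o*h²)
f = 2 (f = -4 + 1*(1 + 1*5) = -4 + 1*(1 + 5) = -4 + 1*6 = -4 + 6 = 2)
R(J, w) = 2*√(2 + J)
1/(R(17, -9) - 2784) = 1/(2*√(2 + 17) - 2784) = 1/(2*√19 - 2784) = 1/(-2784 + 2*√19)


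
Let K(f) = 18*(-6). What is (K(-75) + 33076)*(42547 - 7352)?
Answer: 1160308760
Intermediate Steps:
K(f) = -108
(K(-75) + 33076)*(42547 - 7352) = (-108 + 33076)*(42547 - 7352) = 32968*35195 = 1160308760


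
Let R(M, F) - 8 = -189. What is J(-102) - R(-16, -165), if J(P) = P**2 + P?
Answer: 10483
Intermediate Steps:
R(M, F) = -181 (R(M, F) = 8 - 189 = -181)
J(P) = P + P**2
J(-102) - R(-16, -165) = -102*(1 - 102) - 1*(-181) = -102*(-101) + 181 = 10302 + 181 = 10483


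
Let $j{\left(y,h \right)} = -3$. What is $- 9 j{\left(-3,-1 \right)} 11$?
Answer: $297$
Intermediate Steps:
$- 9 j{\left(-3,-1 \right)} 11 = \left(-9\right) \left(-3\right) 11 = 27 \cdot 11 = 297$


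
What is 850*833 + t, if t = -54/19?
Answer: 13452896/19 ≈ 7.0805e+5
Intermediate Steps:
t = -54/19 (t = -54*1/19 = -54/19 ≈ -2.8421)
850*833 + t = 850*833 - 54/19 = 708050 - 54/19 = 13452896/19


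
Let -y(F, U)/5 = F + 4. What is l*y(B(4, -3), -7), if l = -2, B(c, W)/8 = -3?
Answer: -200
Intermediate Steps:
B(c, W) = -24 (B(c, W) = 8*(-3) = -24)
y(F, U) = -20 - 5*F (y(F, U) = -5*(F + 4) = -5*(4 + F) = -20 - 5*F)
l*y(B(4, -3), -7) = -2*(-20 - 5*(-24)) = -2*(-20 + 120) = -2*100 = -200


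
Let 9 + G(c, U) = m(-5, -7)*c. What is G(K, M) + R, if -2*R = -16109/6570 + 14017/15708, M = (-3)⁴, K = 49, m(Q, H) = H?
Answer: -12082158293/34400520 ≈ -351.22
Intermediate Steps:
M = 81
R = 26824747/34400520 (R = -(-16109/6570 + 14017/15708)/2 = -½*(-26824747/17200260) = 26824747/34400520 ≈ 0.77978)
G(c, U) = -9 - 7*c
G(K, M) + R = (-9 - 7*49) + 26824747/34400520 = (-9 - 343) + 26824747/34400520 = -352 + 26824747/34400520 = -12082158293/34400520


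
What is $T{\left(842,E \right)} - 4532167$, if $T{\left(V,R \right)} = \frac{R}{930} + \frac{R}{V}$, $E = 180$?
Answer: $- \frac{59149306201}{13051} \approx -4.5322 \cdot 10^{6}$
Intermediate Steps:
$T{\left(V,R \right)} = \frac{R}{930} + \frac{R}{V}$ ($T{\left(V,R \right)} = R \frac{1}{930} + \frac{R}{V} = \frac{R}{930} + \frac{R}{V}$)
$T{\left(842,E \right)} - 4532167 = \left(\frac{1}{930} \cdot 180 + \frac{180}{842}\right) - 4532167 = \left(\frac{6}{31} + 180 \cdot \frac{1}{842}\right) - 4532167 = \left(\frac{6}{31} + \frac{90}{421}\right) - 4532167 = \frac{5316}{13051} - 4532167 = - \frac{59149306201}{13051}$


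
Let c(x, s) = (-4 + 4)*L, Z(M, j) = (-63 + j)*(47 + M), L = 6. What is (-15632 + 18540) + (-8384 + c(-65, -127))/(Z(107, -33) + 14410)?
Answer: 547988/187 ≈ 2930.4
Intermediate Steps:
c(x, s) = 0 (c(x, s) = (-4 + 4)*6 = 0*6 = 0)
(-15632 + 18540) + (-8384 + c(-65, -127))/(Z(107, -33) + 14410) = (-15632 + 18540) + (-8384 + 0)/((-2961 - 63*107 + 47*(-33) + 107*(-33)) + 14410) = 2908 - 8384/((-2961 - 6741 - 1551 - 3531) + 14410) = 2908 - 8384/(-14784 + 14410) = 2908 - 8384/(-374) = 2908 - 8384*(-1/374) = 2908 + 4192/187 = 547988/187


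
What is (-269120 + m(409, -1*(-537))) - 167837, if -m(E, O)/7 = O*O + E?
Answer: -2458403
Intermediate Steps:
m(E, O) = -7*E - 7*O² (m(E, O) = -7*(O*O + E) = -7*(O² + E) = -7*(E + O²) = -7*E - 7*O²)
(-269120 + m(409, -1*(-537))) - 167837 = (-269120 + (-7*409 - 7*(-1*(-537))²)) - 167837 = (-269120 + (-2863 - 7*537²)) - 167837 = (-269120 + (-2863 - 7*288369)) - 167837 = (-269120 + (-2863 - 2018583)) - 167837 = (-269120 - 2021446) - 167837 = -2290566 - 167837 = -2458403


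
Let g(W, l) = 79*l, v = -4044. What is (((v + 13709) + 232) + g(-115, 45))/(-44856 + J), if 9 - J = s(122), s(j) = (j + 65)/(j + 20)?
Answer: -1910184/6368461 ≈ -0.29994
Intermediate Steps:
s(j) = (65 + j)/(20 + j)
J = 1091/142 (J = 9 - (65 + 122)/(20 + 122) = 9 - 187/142 = 1091/142 ≈ 7.6831)
(((v + 13709) + 232) + g(-115, 45))/(-44856 + J) = (((-4044 + 13709) + 232) + 79*45)/(-44856 + 1091/142) = ((9665 + 232) + 3555)/(-6368461/142) = (9897 + 3555)*(-142/6368461) = 13452*(-142/6368461) = -1910184/6368461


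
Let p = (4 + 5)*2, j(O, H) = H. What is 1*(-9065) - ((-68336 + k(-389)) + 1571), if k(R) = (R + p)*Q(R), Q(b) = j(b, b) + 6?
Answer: -84393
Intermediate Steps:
Q(b) = 6 + b (Q(b) = b + 6 = 6 + b)
p = 18 (p = 9*2 = 18)
k(R) = (6 + R)*(18 + R) (k(R) = (R + 18)*(6 + R) = (18 + R)*(6 + R) = (6 + R)*(18 + R))
1*(-9065) - ((-68336 + k(-389)) + 1571) = 1*(-9065) - ((-68336 + (6 - 389)*(18 - 389)) + 1571) = -9065 - ((-68336 - 383*(-371)) + 1571) = -9065 - ((-68336 + 142093) + 1571) = -9065 - (73757 + 1571) = -9065 - 1*75328 = -9065 - 75328 = -84393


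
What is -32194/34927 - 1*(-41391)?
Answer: 1445631263/34927 ≈ 41390.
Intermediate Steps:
-32194/34927 - 1*(-41391) = -32194*1/34927 + 41391 = -32194/34927 + 41391 = 1445631263/34927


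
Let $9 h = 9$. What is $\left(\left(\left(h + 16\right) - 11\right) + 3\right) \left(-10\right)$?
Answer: $-90$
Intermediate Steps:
$h = 1$ ($h = \frac{1}{9} \cdot 9 = 1$)
$\left(\left(\left(h + 16\right) - 11\right) + 3\right) \left(-10\right) = \left(\left(\left(1 + 16\right) - 11\right) + 3\right) \left(-10\right) = \left(\left(17 - 11\right) + 3\right) \left(-10\right) = \left(6 + 3\right) \left(-10\right) = 9 \left(-10\right) = -90$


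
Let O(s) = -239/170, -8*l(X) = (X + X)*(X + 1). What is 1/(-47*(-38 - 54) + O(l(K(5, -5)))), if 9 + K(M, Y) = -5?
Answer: 170/734841 ≈ 0.00023134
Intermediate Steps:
K(M, Y) = -14 (K(M, Y) = -9 - 5 = -14)
l(X) = -X*(1 + X)/4 (l(X) = -(X + X)*(X + 1)/8 = -2*X*(1 + X)/8 = -X*(1 + X)/4)
O(s) = -239/170 (O(s) = -239*1/170 = -239/170)
1/(-47*(-38 - 54) + O(l(K(5, -5)))) = 1/(-47*(-38 - 54) - 239/170) = 1/(-47*(-92) - 239/170) = 1/(4324 - 239/170) = 1/(734841/170) = 170/734841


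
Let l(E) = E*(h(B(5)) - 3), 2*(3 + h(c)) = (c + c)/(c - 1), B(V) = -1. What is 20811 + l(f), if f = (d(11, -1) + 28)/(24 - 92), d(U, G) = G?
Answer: 2830593/136 ≈ 20813.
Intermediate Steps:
h(c) = -3 + c/(-1 + c) (h(c) = -3 + ((c + c)/(c - 1))/2 = -3 + ((2*c)/(-1 + c))/2 = -3 + (2*c/(-1 + c))/2 = -3 + c/(-1 + c))
f = -27/68 (f = (-1 + 28)/(24 - 92) = 27/(-68) = 27*(-1/68) = -27/68 ≈ -0.39706)
l(E) = -11*E/2 (l(E) = E*((3 - 2*(-1))/(-1 - 1) - 3) = E*((3 + 2)/(-2) - 3) = E*(-½*5 - 3) = E*(-5/2 - 3) = E*(-11/2) = -11*E/2)
20811 + l(f) = 20811 - 11/2*(-27/68) = 20811 + 297/136 = 2830593/136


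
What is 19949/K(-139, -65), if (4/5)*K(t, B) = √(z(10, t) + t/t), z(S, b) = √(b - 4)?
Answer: 79796/(5*√(1 + I*√143)) ≈ 3390.7 - 3119.0*I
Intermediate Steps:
z(S, b) = √(-4 + b)
K(t, B) = 5*√(1 + √(-4 + t))/4 (K(t, B) = 5*√(√(-4 + t) + t/t)/4 = 5*√(√(-4 + t) + 1)/4 = 5*√(1 + √(-4 + t))/4)
19949/K(-139, -65) = 19949/((5*√(1 + √(-4 - 139))/4)) = 19949/((5*√(1 + √(-143))/4)) = 19949/((5*√(1 + I*√143)/4)) = 19949*(4/(5*√(1 + I*√143))) = 79796/(5*√(1 + I*√143))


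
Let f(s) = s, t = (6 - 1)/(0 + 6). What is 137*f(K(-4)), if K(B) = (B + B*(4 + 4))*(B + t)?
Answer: 15618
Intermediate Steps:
t = ⅚ (t = 5/6 = 5*(⅙) = ⅚ ≈ 0.83333)
K(B) = 9*B*(⅚ + B) (K(B) = (B + B*(4 + 4))*(B + ⅚) = (B + B*8)*(⅚ + B) = (B + 8*B)*(⅚ + B) = (9*B)*(⅚ + B) = 9*B*(⅚ + B))
137*f(K(-4)) = 137*((3/2)*(-4)*(5 + 6*(-4))) = 137*((3/2)*(-4)*(5 - 24)) = 137*((3/2)*(-4)*(-19)) = 137*114 = 15618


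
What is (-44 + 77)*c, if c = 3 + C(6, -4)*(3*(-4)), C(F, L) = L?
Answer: 1683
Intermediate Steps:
c = 51 (c = 3 - 12*(-4) = 3 - 4*(-12) = 3 + 48 = 51)
(-44 + 77)*c = (-44 + 77)*51 = 33*51 = 1683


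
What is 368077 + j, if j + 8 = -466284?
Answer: -98215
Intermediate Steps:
j = -466292 (j = -8 - 466284 = -466292)
368077 + j = 368077 - 466292 = -98215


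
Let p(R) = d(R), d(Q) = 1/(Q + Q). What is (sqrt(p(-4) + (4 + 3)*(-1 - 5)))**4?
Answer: 113569/64 ≈ 1774.5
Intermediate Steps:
d(Q) = 1/(2*Q)
p(R) = 1/(2*R)
(sqrt(p(-4) + (4 + 3)*(-1 - 5)))**4 = (sqrt((1/2)/(-4) + (4 + 3)*(-1 - 5)))**4 = (sqrt((1/2)*(-1/4) + 7*(-6)))**4 = (sqrt(-1/8 - 42))**4 = (sqrt(-337/8))**4 = (I*sqrt(674)/4)**4 = 113569/64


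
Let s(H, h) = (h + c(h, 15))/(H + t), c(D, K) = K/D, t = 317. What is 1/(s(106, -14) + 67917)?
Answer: 5922/402204263 ≈ 1.4724e-5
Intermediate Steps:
s(H, h) = (h + 15/h)/(317 + H) (s(H, h) = (h + 15/h)/(H + 317) = (h + 15/h)/(317 + H))
1/(s(106, -14) + 67917) = 1/((15 + (-14)**2)/((-14)*(317 + 106)) + 67917) = 1/(-1/14*(15 + 196)/423 + 67917) = 1/(-1/14*1/423*211 + 67917) = 1/(-211/5922 + 67917) = 1/(402204263/5922) = 5922/402204263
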